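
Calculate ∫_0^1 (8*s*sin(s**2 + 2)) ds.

4*cos(2) - 4*cos(3)

Let u = s**2 + 2, so du = 2*s ds. When s = 0, u = 2; when s = 1, u = 3.
The integral becomes 4·∫ sin(u) du from 2 to 3, with antiderivative -4*cos(u).
Back in s: F(s) = -4*cos(s**2 + 2).
Then F(1) - F(0) = (-4*cos(3)) - (-4*cos(2)) = 4*cos(2) - 4*cos(3).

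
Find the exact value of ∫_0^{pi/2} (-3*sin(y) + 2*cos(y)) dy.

An antiderivative is F(y) = 2*sin(y) + 3*cos(y).
Then F(pi/2) - F(0) = (2) - (3) = -1.

-1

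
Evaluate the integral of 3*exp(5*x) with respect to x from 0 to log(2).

93/5

Let u = exp(x), so du = exp(x) dx. When x = 0, u = 1; when x = log(2), u = 2.
The integral becomes 3·∫ u**4 du from 1 to 2, with antiderivative 3*u**5/5.
Back in x: F(x) = 3*exp(5*x)/5.
Then F(log(2)) - F(0) = (96/5) - (3/5) = 93/5.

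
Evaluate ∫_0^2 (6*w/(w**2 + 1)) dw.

3*log(5)

Let u = w**2 + 1, so du = 2*w dw. When w = 0, u = 1; when w = 2, u = 5.
The integral becomes 3·∫ 1/u du from 1 to 5, with antiderivative 3*log(u).
Back in w: F(w) = 3*log(w**2 + 1).
Then F(2) - F(0) = (3*log(5)) - (0) = 3*log(5).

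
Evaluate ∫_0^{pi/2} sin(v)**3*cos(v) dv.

Let u = sin(v), so du = cos(v) dv. When v = 0, u = 0; when v = pi/2, u = 1.
The integral becomes ∫ u**3 du from 0 to 1, with antiderivative u**4/4.
Back in v: F(v) = sin(v)**4/4.
Then F(pi/2) - F(0) = (1/4) - (0) = 1/4.

1/4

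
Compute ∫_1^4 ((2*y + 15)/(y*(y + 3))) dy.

Factor the denominator: y**2 + 3*y = (y + 3)y.
Partial fractions: (2*y + 15)/(y*(y + 3)) = -3/(y + 3) + 5/y.
An antiderivative is F(y) = 5*log(y) - 3*log(y + 3).
Then F(4) - F(1) = (-3*log(7) + 10*log(2)) - (-log(64)) = -3*log(7) + 16*log(2).

-3*log(7) + 16*log(2)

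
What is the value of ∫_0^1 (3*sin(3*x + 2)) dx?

cos(2) - cos(5)

Let u = 3*x + 2, so du = 3 dx. When x = 0, u = 2; when x = 1, u = 5.
The integral becomes ∫ sin(u) du from 2 to 5, with antiderivative -cos(u).
Back in x: F(x) = -cos(3*x + 2).
Then F(1) - F(0) = (-cos(5)) - (-cos(2)) = cos(2) - cos(5).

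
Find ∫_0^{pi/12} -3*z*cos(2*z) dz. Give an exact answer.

-3*sqrt(3)/8 - pi/16 + 3/4

Integrate by parts once (u = z, dv = -3*cos(2*z) dz).
An antiderivative is F(z) = -3*z*sin(2*z)/2 - 3*cos(2*z)/4.
Then F(pi/12) - F(0) = (-3*sqrt(3)/8 - pi/16) - (-3/4) = -3*sqrt(3)/8 - pi/16 + 3/4.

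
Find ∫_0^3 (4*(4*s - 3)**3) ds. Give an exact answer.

Let u = 4*s - 3, so du = 4 ds. When s = 0, u = -3; when s = 3, u = 9.
The integral becomes ∫ u**3 du from -3 to 9, with antiderivative u**4/4.
Back in s: F(s) = (4*s - 3)**4/4.
Then F(3) - F(0) = (6561/4) - (81/4) = 1620.

1620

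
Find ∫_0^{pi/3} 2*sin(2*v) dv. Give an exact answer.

An antiderivative is F(v) = -cos(2*v).
Then F(pi/3) - F(0) = (1/2) - (-1) = 3/2.

3/2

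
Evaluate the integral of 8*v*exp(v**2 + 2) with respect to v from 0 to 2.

Let u = v**2 + 2, so du = 2*v dv. When v = 0, u = 2; when v = 2, u = 6.
The integral becomes 4·∫ exp(u) du from 2 to 6, with antiderivative 4*exp(u).
Back in v: F(v) = 4*exp(v**2 + 2).
Then F(2) - F(0) = (4*exp(6)) - (4*exp(2)) = -4*(1 - exp(4))*exp(2).

-4*(1 - exp(4))*exp(2)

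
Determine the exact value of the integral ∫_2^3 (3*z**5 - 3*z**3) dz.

By the power rule, an antiderivative is F(z) = z**6/2 - 3*z**4/4.
Then F(3) - F(2) = (1215/4) - (20) = 1135/4.

1135/4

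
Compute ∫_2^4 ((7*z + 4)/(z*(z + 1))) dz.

-3*log(3) + 4*log(2) + 3*log(5)

Factor the denominator: z**2 + z = (z + 1)z.
Partial fractions: (7*z + 4)/(z*(z + 1)) = 3/(z + 1) + 4/z.
An antiderivative is F(z) = 4*log(z) + 3*log(z + 1).
Then F(4) - F(2) = (3*log(5) + 8*log(2)) - (4*log(2) + 3*log(3)) = -3*log(3) + 4*log(2) + 3*log(5).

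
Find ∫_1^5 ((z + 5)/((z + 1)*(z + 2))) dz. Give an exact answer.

Factor the denominator: z**2 + 3*z + 2 = (z + 2)(z + 1).
Partial fractions: (z + 5)/((z + 1)*(z + 2)) = -3/(z + 2) + 4/(z + 1).
An antiderivative is F(z) = 4*log(z + 1) - 3*log(z + 2).
Then F(5) - F(1) = (-3*log(7) + 4*log(2) + 4*log(3)) - (log(16/27)) = -3*log(7) + 7*log(3).

-3*log(7) + 7*log(3)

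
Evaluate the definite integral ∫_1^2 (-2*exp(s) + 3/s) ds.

-2*exp(2) + log(8) + 2*exp(1)

An antiderivative is F(s) = -2*exp(s) + 3*log(s).
Then F(2) - F(1) = (-2*exp(2) + log(8)) - (-2*exp(1)) = -2*exp(2) + log(8) + 2*exp(1).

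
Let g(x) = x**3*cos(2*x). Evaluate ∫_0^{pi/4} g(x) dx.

-3*pi/16 + pi**3/128 + 3/8

Integrate by parts 3 times (u = x^3, dv = cos(2*x) dx).
An antiderivative is F(x) = x**3*sin(2*x)/2 + 3*x**2*cos(2*x)/4 - 3*x*sin(2*x)/4 - 3*cos(2*x)/8.
Then F(pi/4) - F(0) = (pi*(-24 + pi**2)/128) - (-3/8) = -3*pi/16 + pi**3/128 + 3/8.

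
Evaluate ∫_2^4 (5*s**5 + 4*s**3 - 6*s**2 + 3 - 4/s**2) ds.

By the power rule, an antiderivative is F(s) = 5*s**6/6 + s**4 - 2*s**3 + 3*s + 4/s.
Then F(4) - F(2) = (10663/3) - (184/3) = 3493.

3493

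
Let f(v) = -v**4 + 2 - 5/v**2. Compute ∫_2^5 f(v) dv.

-6141/10

By the power rule, an antiderivative is F(v) = -v**5/5 + 2*v + 5/v.
Then F(5) - F(2) = (-614) - (1/10) = -6141/10.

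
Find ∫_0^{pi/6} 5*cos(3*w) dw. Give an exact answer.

5/3

An antiderivative is F(w) = 5*sin(3*w)/3.
Then F(pi/6) - F(0) = (5/3) - (0) = 5/3.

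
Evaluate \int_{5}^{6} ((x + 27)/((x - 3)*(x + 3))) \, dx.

Factor the denominator: x**2 - 9 = (x + 3)(x - 3).
Partial fractions: (x + 27)/((x - 3)*(x + 3)) = -4/(x + 3) + 5/(x - 3).
An antiderivative is F(x) = 5*log(x - 3) - 4*log(x + 3).
Then F(6) - F(5) = (-log(27)) - (-7*log(2)) = -3*log(3) + 7*log(2).

-3*log(3) + 7*log(2)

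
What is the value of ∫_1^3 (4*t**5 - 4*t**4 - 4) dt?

By the power rule, an antiderivative is F(t) = 2*t**6/3 - 4*t**5/5 - 4*t.
Then F(3) - F(1) = (1398/5) - (-62/15) = 4256/15.

4256/15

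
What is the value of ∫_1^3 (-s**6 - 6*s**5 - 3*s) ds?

-7366/7

By the power rule, an antiderivative is F(s) = -s**7/7 - s**6 - 3*s**2/2.
Then F(3) - F(1) = (-14769/14) - (-37/14) = -7366/7.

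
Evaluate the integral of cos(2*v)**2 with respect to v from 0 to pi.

pi/2

Use the identity cos^2(2*v) = (1 + cos(4*v))/2.
An antiderivative is F(v) = v/2 + sin(4*v)/8.
Then F(pi) - F(0) = (pi/2) - (0) = pi/2.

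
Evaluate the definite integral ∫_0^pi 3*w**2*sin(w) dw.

-12 + 3*pi**2

Integrate by parts twice (u = w^2, dv = 3*sin(w) dw).
An antiderivative is F(w) = -3*w**2*cos(w) + 6*w*sin(w) + 6*cos(w).
Then F(pi) - F(0) = (-6 + 3*pi**2) - (6) = -12 + 3*pi**2.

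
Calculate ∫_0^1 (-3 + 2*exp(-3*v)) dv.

An antiderivative is F(v) = -3*v - 2*exp(-3*v)/3.
Then F(1) - F(0) = (-3 - 2*exp(-3)/3) - (-2/3) = -7/3 - 2*exp(-3)/3.

-7/3 - 2*exp(-3)/3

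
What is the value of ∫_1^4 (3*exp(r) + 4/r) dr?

An antiderivative is F(r) = 3*exp(r) + 4*log(r).
Then F(4) - F(1) = (8*log(2) + 3*exp(4)) - (3*exp(1)) = -3*exp(1) + 8*log(2) + 3*exp(4).

-3*exp(1) + 8*log(2) + 3*exp(4)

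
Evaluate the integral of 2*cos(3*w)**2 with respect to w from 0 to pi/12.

1/6 + pi/12

Use the identity cos^2(3*w) = (1 + cos(6*w))/2.
An antiderivative is F(w) = w + sin(6*w)/6.
Then F(pi/12) - F(0) = (1/6 + pi/12) - (0) = 1/6 + pi/12.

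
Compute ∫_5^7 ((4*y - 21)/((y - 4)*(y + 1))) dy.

Factor the denominator: y**2 - 3*y - 4 = (y + 1)(y - 4).
Partial fractions: (4*y - 21)/((y - 4)*(y + 1)) = 5/(y + 1) - 1/(y - 4).
An antiderivative is F(y) = -log(y - 4) + 5*log(y + 1).
Then F(7) - F(5) = (-log(3) + 15*log(2)) - (5*log(2) + 5*log(3)) = -6*log(3) + 10*log(2).

-6*log(3) + 10*log(2)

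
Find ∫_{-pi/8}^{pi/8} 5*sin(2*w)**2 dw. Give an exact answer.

Use the identity sin^2(2*w) = (1 - cos(4*w))/2.
An antiderivative is F(w) = 5*w/2 - 5*sin(4*w)/8.
Then F(pi/8) - F(-pi/8) = (-5/8 + 5*pi/16) - (5/8 - 5*pi/16) = -5/4 + 5*pi/8.

-5/4 + 5*pi/8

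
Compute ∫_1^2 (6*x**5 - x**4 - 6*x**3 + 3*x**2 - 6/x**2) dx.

By the power rule, an antiderivative is F(x) = x**6 - x**5/5 - 3*x**4/2 + x**3 + 6/x.
Then F(2) - F(1) = (223/5) - (63/10) = 383/10.

383/10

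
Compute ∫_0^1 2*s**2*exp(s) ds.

Integrate by parts twice (u = s^2, dv = 2*exp(s) ds).
An antiderivative is F(s) = (2*s**2 - 4*s + 4)*exp(s).
Then F(1) - F(0) = (2*E) - (4) = -4 + 2*E.

-4 + 2*E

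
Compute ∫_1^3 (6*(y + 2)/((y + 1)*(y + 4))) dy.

Factor the denominator: y**2 + 5*y + 4 = (y + 4)(y + 1).
Partial fractions: 6*(y + 2)/((y + 1)*(y + 4)) = 4/(y + 4) + 2/(y + 1).
An antiderivative is F(y) = 2*log(y + 1) + 4*log(y + 4).
Then F(3) - F(1) = (4*log(2) + 4*log(7)) - (2*log(2) + 4*log(5)) = -4*log(5) + 2*log(2) + 4*log(7).

-4*log(5) + 2*log(2) + 4*log(7)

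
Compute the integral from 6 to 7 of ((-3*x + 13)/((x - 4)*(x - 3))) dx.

Factor the denominator: x**2 - 7*x + 12 = (x - 3)(x - 4).
Partial fractions: (-3*x + 13)/((x - 4)*(x - 3)) = -4/(x - 3) + 1/(x - 4).
An antiderivative is F(x) = log(x - 4) - 4*log(x - 3).
Then F(7) - F(6) = (-8*log(2) + log(3)) - (log(2/81)) = -9*log(2) + 5*log(3).

-9*log(2) + 5*log(3)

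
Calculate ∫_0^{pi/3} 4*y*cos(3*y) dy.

Integrate by parts once (u = y, dv = 4*cos(3*y) dy).
An antiderivative is F(y) = 4*y*sin(3*y)/3 + 4*cos(3*y)/9.
Then F(pi/3) - F(0) = (-4/9) - (4/9) = -8/9.

-8/9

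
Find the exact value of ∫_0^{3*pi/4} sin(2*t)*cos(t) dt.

Use the identity sin(2*t)cos(t) = [sin(3*t) + sin(t)]/2.
An antiderivative is F(t) = -cos(t)/2 - cos(3*t)/6.
Then F(3*pi/4) - F(0) = (sqrt(2)/6) - (-2/3) = sqrt(2)/6 + 2/3.

sqrt(2)/6 + 2/3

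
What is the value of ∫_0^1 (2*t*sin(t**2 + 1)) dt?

-cos(2) + cos(1)

Let u = t**2 + 1, so du = 2*t dt. When t = 0, u = 1; when t = 1, u = 2.
The integral becomes ∫ sin(u) du from 1 to 2, with antiderivative -cos(u).
Back in t: F(t) = -cos(t**2 + 1).
Then F(1) - F(0) = (-cos(2)) - (-cos(1)) = -cos(2) + cos(1).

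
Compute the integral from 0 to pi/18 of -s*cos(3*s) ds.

-sqrt(3)/18 - pi/108 + 1/9

Integrate by parts once (u = s, dv = -cos(3*s) ds).
An antiderivative is F(s) = -s*sin(3*s)/3 - cos(3*s)/9.
Then F(pi/18) - F(0) = (-sqrt(3)/18 - pi/108) - (-1/9) = -sqrt(3)/18 - pi/108 + 1/9.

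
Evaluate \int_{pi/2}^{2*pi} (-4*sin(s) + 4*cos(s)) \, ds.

An antiderivative is F(s) = 4*sin(s) + 4*cos(s).
Then F(2*pi) - F(pi/2) = (4) - (4) = 0.

0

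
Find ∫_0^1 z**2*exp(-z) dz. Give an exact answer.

2 - 5*exp(-1)

Integrate by parts twice (u = z^2, dv = exp(-z) dz).
An antiderivative is F(z) = (-z**2 - 2*z - 2)*exp(-z).
Then F(1) - F(0) = (-5*exp(-1)) - (-2) = 2 - 5*exp(-1).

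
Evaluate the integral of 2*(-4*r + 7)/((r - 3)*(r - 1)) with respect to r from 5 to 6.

Factor the denominator: r**2 - 4*r + 3 = (r - 1)(r - 3).
Partial fractions: 2*(-4*r + 7)/((r - 3)*(r - 1)) = -3/(r - 1) - 5/(r - 3).
An antiderivative is F(r) = -5*log(r - 3) - 3*log(r - 1).
Then F(6) - F(5) = (-5*log(3) - 3*log(5)) - (-11*log(2)) = -5*log(3) - 3*log(5) + 11*log(2).

-5*log(3) - 3*log(5) + 11*log(2)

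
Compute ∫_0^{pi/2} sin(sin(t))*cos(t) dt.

1 - cos(1)

Let u = sin(t), so du = cos(t) dt. When t = 0, u = 0; when t = pi/2, u = 1.
The integral becomes ∫ sin(u) du from 0 to 1, with antiderivative -cos(u).
Back in t: F(t) = -cos(sin(t)).
Then F(pi/2) - F(0) = (-cos(1)) - (-1) = 1 - cos(1).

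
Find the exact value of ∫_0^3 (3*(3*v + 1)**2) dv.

Let u = 3*v + 1, so du = 3 dv. When v = 0, u = 1; when v = 3, u = 10.
The integral becomes ∫ u**2 du from 1 to 10, with antiderivative u**3/3.
Back in v: F(v) = (3*v + 1)**3/3.
Then F(3) - F(0) = (1000/3) - (1/3) = 333.

333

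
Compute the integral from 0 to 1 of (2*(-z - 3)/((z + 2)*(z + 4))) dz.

Factor the denominator: z**2 + 6*z + 8 = (z + 4)(z + 2).
Partial fractions: 2*(-z - 3)/((z + 2)*(z + 4)) = -1/(z + 4) - 1/(z + 2).
An antiderivative is F(z) = -log(z + 2) - log(z + 4).
Then F(1) - F(0) = (-log(15)) - (-log(8)) = log(8/15).

log(8/15)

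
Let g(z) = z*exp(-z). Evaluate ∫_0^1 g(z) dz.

1 - 2*exp(-1)

Integrate by parts once (u = z, dv = exp(-z) dz).
An antiderivative is F(z) = (-z - 1)*exp(-z).
Then F(1) - F(0) = (-2*exp(-1)) - (-1) = 1 - 2*exp(-1).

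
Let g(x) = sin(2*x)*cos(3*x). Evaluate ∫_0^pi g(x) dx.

-4/5

Use the identity sin(2*x)cos(3*x) = [sin(5*x) + sin(-x)]/2.
An antiderivative is F(x) = cos(x)/2 - cos(5*x)/10.
Then F(pi) - F(0) = (-2/5) - (2/5) = -4/5.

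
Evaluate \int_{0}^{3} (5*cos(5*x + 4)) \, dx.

Let u = 5*x + 4, so du = 5 dx. When x = 0, u = 4; when x = 3, u = 19.
The integral becomes ∫ cos(u) du from 4 to 19, with antiderivative sin(u).
Back in x: F(x) = sin(5*x + 4).
Then F(3) - F(0) = (sin(19)) - (sin(4)) = sin(19) - sin(4).

sin(19) - sin(4)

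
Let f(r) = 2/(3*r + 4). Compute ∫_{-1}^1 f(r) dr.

An antiderivative is F(r) = 2*log(3*r + 4)/3.
Then F(1) - F(-1) = (2*log(7)/3) - (0) = 2*log(7)/3.

2*log(7)/3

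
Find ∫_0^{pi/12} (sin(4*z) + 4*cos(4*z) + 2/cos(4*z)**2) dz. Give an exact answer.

An antiderivative is F(z) = sin(4*z) - cos(4*z)/4 + tan(4*z)/2.
Then F(pi/12) - F(0) = (-1/8 + sqrt(3)) - (-1/4) = 1/8 + sqrt(3).

1/8 + sqrt(3)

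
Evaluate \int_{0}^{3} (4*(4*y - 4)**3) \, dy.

Let u = 4*y - 4, so du = 4 dy. When y = 0, u = -4; when y = 3, u = 8.
The integral becomes ∫ u**3 du from -4 to 8, with antiderivative u**4/4.
Back in y: F(y) = (4*y - 4)**4/4.
Then F(3) - F(0) = (1024) - (64) = 960.

960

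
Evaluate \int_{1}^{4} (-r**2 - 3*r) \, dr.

-87/2

By the power rule, an antiderivative is F(r) = -r**3/3 - 3*r**2/2.
Then F(4) - F(1) = (-136/3) - (-11/6) = -87/2.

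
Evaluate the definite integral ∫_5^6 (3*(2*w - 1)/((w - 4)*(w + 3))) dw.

-6*log(2) + 6*log(3)

Factor the denominator: w**2 - w - 12 = (w + 3)(w - 4).
Partial fractions: 3*(2*w - 1)/((w - 4)*(w + 3)) = 3/(w + 3) + 3/(w - 4).
An antiderivative is F(w) = 3*log(w - 4) + 3*log(w + 3).
Then F(6) - F(5) = (3*log(2) + 6*log(3)) - (9*log(2)) = -6*log(2) + 6*log(3).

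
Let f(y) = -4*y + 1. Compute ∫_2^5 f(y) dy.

By the power rule, an antiderivative is F(y) = -2*y**2 + y.
Then F(5) - F(2) = (-45) - (-6) = -39.

-39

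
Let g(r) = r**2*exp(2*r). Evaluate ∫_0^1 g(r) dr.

-1/4 + exp(2)/4

Integrate by parts twice (u = r^2, dv = exp(2*r) dr).
An antiderivative is F(r) = (2*r**2 - 2*r + 1)*exp(2*r)/4.
Then F(1) - F(0) = (exp(2)/4) - (1/4) = -1/4 + exp(2)/4.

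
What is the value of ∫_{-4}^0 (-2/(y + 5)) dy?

-log(25)

An antiderivative is F(y) = -2*log(y + 5).
Then F(0) - F(-4) = (-log(25)) - (0) = -log(25).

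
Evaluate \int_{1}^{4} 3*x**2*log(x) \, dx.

Integrate by parts once (u = ln x, dv = 3*x**2 dx).
An antiderivative is F(x) = x**3*(3*log(x) - 1)/3.
Then F(4) - F(1) = (-64/3 + 128*log(2)) - (-1/3) = -21 + 128*log(2).

-21 + 128*log(2)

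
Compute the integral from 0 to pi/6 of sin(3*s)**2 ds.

Use the identity sin^2(3*s) = (1 - cos(6*s))/2.
An antiderivative is F(s) = s/2 - sin(6*s)/12.
Then F(pi/6) - F(0) = (pi/12) - (0) = pi/12.

pi/12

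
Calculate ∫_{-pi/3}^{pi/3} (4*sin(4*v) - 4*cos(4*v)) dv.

An antiderivative is F(v) = -sin(4*v) - cos(4*v).
Then F(pi/3) - F(-pi/3) = (1/2 + sqrt(3)/2) - (1/2 - sqrt(3)/2) = sqrt(3).

sqrt(3)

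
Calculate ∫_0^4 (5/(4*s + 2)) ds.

An antiderivative is F(s) = 5*log(4*s + 2)/4.
Then F(4) - F(0) = (5*log(18)/4) - (5*log(2)/4) = 5*log(3)/2.

5*log(3)/2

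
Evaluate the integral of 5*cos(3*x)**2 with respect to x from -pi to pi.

Use the identity cos^2(3*x) = (1 + cos(6*x))/2.
An antiderivative is F(x) = 5*x/2 + 5*sin(6*x)/12.
Then F(pi) - F(-pi) = (5*pi/2) - (-5*pi/2) = 5*pi.

5*pi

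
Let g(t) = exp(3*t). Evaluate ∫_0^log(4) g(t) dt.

21

Let u = exp(t), so du = exp(t) dt. When t = 0, u = 1; when t = log(4), u = 4.
The integral becomes ∫ u**2 du from 1 to 4, with antiderivative u**3/3.
Back in t: F(t) = exp(3*t)/3.
Then F(log(4)) - F(0) = (64/3) - (1/3) = 21.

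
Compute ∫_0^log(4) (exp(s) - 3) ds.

An antiderivative is F(s) = -3*s + exp(s).
Then F(log(4)) - F(0) = (4 - log(64)) - (1) = 3 - log(64).

3 - log(64)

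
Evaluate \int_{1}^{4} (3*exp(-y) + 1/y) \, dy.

(-3 + 3*exp(3) + log(4**exp(4)))*exp(-4)

An antiderivative is F(y) = log(y) - 3*exp(-y).
Then F(4) - F(1) = ((-3 + log(4**exp(4)))*exp(-4)) - (-3*exp(-1)) = (-3 + 3*exp(3) + log(4**exp(4)))*exp(-4).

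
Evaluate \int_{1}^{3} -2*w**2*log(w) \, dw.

52/9 - 18*log(3)

Integrate by parts once (u = ln w, dv = -2*w**2 dw).
An antiderivative is F(w) = -2*w**3*(3*log(w) - 1)/9.
Then F(3) - F(1) = (6 - 18*log(3)) - (2/9) = 52/9 - 18*log(3).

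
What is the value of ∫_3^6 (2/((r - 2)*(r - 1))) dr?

Factor the denominator: r**2 - 3*r + 2 = (r - 1)(r - 2).
Partial fractions: 2/((r - 2)*(r - 1)) = -2/(r - 1) + 2/(r - 2).
An antiderivative is F(r) = 2*log(r - 2) - 2*log(r - 1).
Then F(6) - F(3) = (log(16/25)) - (-log(4)) = log(64/25).

log(64/25)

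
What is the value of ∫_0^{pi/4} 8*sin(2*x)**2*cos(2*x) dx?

4/3

Let u = sin(2*x), so du = 2*cos(2*x) dx. When x = 0, u = 0; when x = pi/4, u = 1.
The integral becomes 4·∫ u**2 du from 0 to 1, with antiderivative 4*u**3/3.
Back in x: F(x) = 4*sin(2*x)**3/3.
Then F(pi/4) - F(0) = (4/3) - (0) = 4/3.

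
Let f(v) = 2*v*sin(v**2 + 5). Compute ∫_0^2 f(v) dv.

cos(5) - cos(9)

Let u = v**2 + 5, so du = 2*v dv. When v = 0, u = 5; when v = 2, u = 9.
The integral becomes ∫ sin(u) du from 5 to 9, with antiderivative -cos(u).
Back in v: F(v) = -cos(v**2 + 5).
Then F(2) - F(0) = (-cos(9)) - (-cos(5)) = cos(5) - cos(9).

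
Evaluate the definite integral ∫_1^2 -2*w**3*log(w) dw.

Integrate by parts once (u = ln w, dv = -2*w**3 dw).
An antiderivative is F(w) = -w**4*(4*log(w) - 1)/8.
Then F(2) - F(1) = (2 - 8*log(2)) - (1/8) = 15/8 - 8*log(2).

15/8 - 8*log(2)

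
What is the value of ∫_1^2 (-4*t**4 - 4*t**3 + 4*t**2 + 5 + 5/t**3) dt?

-2831/120

By the power rule, an antiderivative is F(t) = -4*t**5/5 - t**4 + 4*t**3/3 + 5*t - 5/(2*t**2).
Then F(2) - F(1) = (-2587/120) - (61/30) = -2831/120.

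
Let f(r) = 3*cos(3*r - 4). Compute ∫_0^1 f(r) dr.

Let u = 3*r - 4, so du = 3 dr. When r = 0, u = -4; when r = 1, u = -1.
The integral becomes ∫ cos(u) du from -4 to -1, with antiderivative sin(u).
Back in r: F(r) = sin(3*r - 4).
Then F(1) - F(0) = (-sin(1)) - (-sin(4)) = -sin(1) + sin(4).

-sin(1) + sin(4)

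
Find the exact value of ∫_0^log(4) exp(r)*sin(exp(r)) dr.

cos(1) - cos(4)

Let u = exp(r), so du = exp(r) dr. When r = 0, u = 1; when r = log(4), u = 4.
The integral becomes ∫ sin(u) du from 1 to 4, with antiderivative -cos(u).
Back in r: F(r) = -cos(exp(r)).
Then F(log(4)) - F(0) = (-cos(4)) - (-cos(1)) = cos(1) - cos(4).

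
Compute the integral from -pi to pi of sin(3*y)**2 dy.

Use the identity sin^2(3*y) = (1 - cos(6*y))/2.
An antiderivative is F(y) = y/2 - sin(6*y)/12.
Then F(pi) - F(-pi) = (pi/2) - (-pi/2) = pi.

pi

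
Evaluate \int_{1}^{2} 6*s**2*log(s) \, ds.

-14/3 + 16*log(2)

Integrate by parts once (u = ln s, dv = 6*s**2 ds).
An antiderivative is F(s) = 2*s**3*(3*log(s) - 1)/3.
Then F(2) - F(1) = (-16/3 + 16*log(2)) - (-2/3) = -14/3 + 16*log(2).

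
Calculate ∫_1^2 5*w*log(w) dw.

Integrate by parts once (u = ln w, dv = 5*w dw).
An antiderivative is F(w) = 5*w**2*(2*log(w) - 1)/4.
Then F(2) - F(1) = (-5 + 10*log(2)) - (-5/4) = -15/4 + 10*log(2).

-15/4 + 10*log(2)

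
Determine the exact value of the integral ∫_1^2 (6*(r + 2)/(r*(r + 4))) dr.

Factor the denominator: r**2 + 4*r = (r + 4)r.
Partial fractions: 6*(r + 2)/(r*(r + 4)) = 3/(r + 4) + 3/r.
An antiderivative is F(r) = 3*log(r) + 3*log(r + 4).
Then F(2) - F(1) = (3*log(3) + 6*log(2)) - (3*log(5)) = -3*log(5) + 3*log(3) + 6*log(2).

-3*log(5) + 3*log(3) + 6*log(2)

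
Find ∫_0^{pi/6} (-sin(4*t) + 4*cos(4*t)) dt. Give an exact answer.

-3/8 + sqrt(3)/2

An antiderivative is F(t) = sin(4*t) + cos(4*t)/4.
Then F(pi/6) - F(0) = (-1/8 + sqrt(3)/2) - (1/4) = -3/8 + sqrt(3)/2.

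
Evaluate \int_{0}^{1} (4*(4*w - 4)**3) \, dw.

-64

Let u = 4*w - 4, so du = 4 dw. When w = 0, u = -4; when w = 1, u = 0.
The integral becomes ∫ u**3 du from -4 to 0, with antiderivative u**4/4.
Back in w: F(w) = (4*w - 4)**4/4.
Then F(1) - F(0) = (0) - (64) = -64.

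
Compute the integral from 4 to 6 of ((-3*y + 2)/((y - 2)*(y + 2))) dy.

log(9/32)

Factor the denominator: y**2 - 4 = (y + 2)(y - 2).
Partial fractions: (-3*y + 2)/((y - 2)*(y + 2)) = -2/(y + 2) - 1/(y - 2).
An antiderivative is F(y) = -log(y - 2) - 2*log(y + 2).
Then F(6) - F(4) = (-8*log(2)) - (-log(72)) = log(9/32).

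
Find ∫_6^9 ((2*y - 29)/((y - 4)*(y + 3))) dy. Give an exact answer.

-5*log(3) - 3*log(5) + 13*log(2)

Factor the denominator: y**2 - y - 12 = (y + 3)(y - 4).
Partial fractions: (2*y - 29)/((y - 4)*(y + 3)) = 5/(y + 3) - 3/(y - 4).
An antiderivative is F(y) = -3*log(y - 4) + 5*log(y + 3).
Then F(9) - F(6) = (-3*log(5) + 5*log(3) + 10*log(2)) - (-3*log(2) + 10*log(3)) = -5*log(3) - 3*log(5) + 13*log(2).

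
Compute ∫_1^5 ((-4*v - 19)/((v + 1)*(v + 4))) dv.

-3*log(3) - log(5)

Factor the denominator: v**2 + 5*v + 4 = (v + 4)(v + 1).
Partial fractions: (-4*v - 19)/((v + 1)*(v + 4)) = 1/(v + 4) - 5/(v + 1).
An antiderivative is F(v) = -5*log(v + 1) + log(v + 4).
Then F(5) - F(1) = (-5*log(2) - 3*log(3)) - (log(5/32)) = -3*log(3) - log(5).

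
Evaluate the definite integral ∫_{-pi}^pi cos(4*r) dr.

An antiderivative is F(r) = sin(4*r)/4.
Then F(pi) - F(-pi) = (0) - (0) = 0.

0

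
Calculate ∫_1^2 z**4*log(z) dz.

Integrate by parts once (u = ln z, dv = z**4 dz).
An antiderivative is F(z) = z**5*(5*log(z) - 1)/25.
Then F(2) - F(1) = (-32/25 + 32*log(2)/5) - (-1/25) = -31/25 + 32*log(2)/5.

-31/25 + 32*log(2)/5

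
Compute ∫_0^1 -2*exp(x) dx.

An antiderivative is F(x) = -2*exp(x).
Then F(1) - F(0) = (-2*E) - (-2) = 2 - 2*E.

2 - 2*E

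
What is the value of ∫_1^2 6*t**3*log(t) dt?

-45/8 + 24*log(2)

Integrate by parts once (u = ln t, dv = 6*t**3 dt).
An antiderivative is F(t) = 3*t**4*(4*log(t) - 1)/8.
Then F(2) - F(1) = (-6 + 24*log(2)) - (-3/8) = -45/8 + 24*log(2).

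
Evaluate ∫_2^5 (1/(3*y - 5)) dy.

An antiderivative is F(y) = log(3*y - 5)/3.
Then F(5) - F(2) = (log(10)/3) - (0) = log(10)/3.

log(10)/3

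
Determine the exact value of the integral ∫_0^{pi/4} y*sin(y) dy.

Integrate by parts once (u = y, dv = sin(y) dy).
An antiderivative is F(y) = -y*cos(y) + sin(y).
Then F(pi/4) - F(0) = (sqrt(2)*(4 - pi)/8) - (0) = sqrt(2)*(4 - pi)/8.

sqrt(2)*(4 - pi)/8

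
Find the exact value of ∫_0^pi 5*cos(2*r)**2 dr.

Use the identity cos^2(2*r) = (1 + cos(4*r))/2.
An antiderivative is F(r) = 5*r/2 + 5*sin(4*r)/8.
Then F(pi) - F(0) = (5*pi/2) - (0) = 5*pi/2.

5*pi/2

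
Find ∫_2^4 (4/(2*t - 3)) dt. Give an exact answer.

log(25)

An antiderivative is F(t) = 2*log(2*t - 3).
Then F(4) - F(2) = (log(25)) - (0) = log(25).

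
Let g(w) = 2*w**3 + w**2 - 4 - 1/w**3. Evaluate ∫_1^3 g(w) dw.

By the power rule, an antiderivative is F(w) = w**4/2 + w**3/3 - 4*w + 1/(2*w**2).
Then F(3) - F(1) = (338/9) - (-8/3) = 362/9.

362/9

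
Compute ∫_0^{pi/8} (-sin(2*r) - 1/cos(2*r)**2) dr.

An antiderivative is F(r) = cos(2*r)/2 - tan(2*r)/2.
Then F(pi/8) - F(0) = (-1/2 + sqrt(2)/4) - (1/2) = -1 + sqrt(2)/4.

-1 + sqrt(2)/4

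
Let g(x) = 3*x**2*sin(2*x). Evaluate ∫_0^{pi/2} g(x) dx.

-3/2 + 3*pi**2/8

Integrate by parts twice (u = x^2, dv = 3*sin(2*x) dx).
An antiderivative is F(x) = -3*x**2*cos(2*x)/2 + 3*x*sin(2*x)/2 + 3*cos(2*x)/4.
Then F(pi/2) - F(0) = (-3/4 + 3*pi**2/8) - (3/4) = -3/2 + 3*pi**2/8.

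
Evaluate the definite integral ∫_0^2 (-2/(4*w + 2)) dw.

-log(10)/2 + log(2)/2

An antiderivative is F(w) = -log(4*w + 2)/2.
Then F(2) - F(0) = (-log(10)/2) - (-log(2)/2) = -log(10)/2 + log(2)/2.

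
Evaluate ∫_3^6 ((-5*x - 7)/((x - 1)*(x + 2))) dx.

-3*log(5) + log(2)

Factor the denominator: x**2 + x - 2 = (x + 2)(x - 1).
Partial fractions: (-5*x - 7)/((x - 1)*(x + 2)) = -1/(x + 2) - 4/(x - 1).
An antiderivative is F(x) = -4*log(x - 1) - log(x + 2).
Then F(6) - F(3) = (-4*log(5) - 3*log(2)) - (-log(80)) = -3*log(5) + log(2).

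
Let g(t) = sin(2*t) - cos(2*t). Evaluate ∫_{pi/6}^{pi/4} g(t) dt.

-1/4 + sqrt(3)/4

An antiderivative is F(t) = -sin(2*t)/2 - cos(2*t)/2.
Then F(pi/4) - F(pi/6) = (-1/2) - (-sqrt(3)/4 - 1/4) = -1/4 + sqrt(3)/4.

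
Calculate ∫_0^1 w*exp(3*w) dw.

1/9 + 2*exp(3)/9

Integrate by parts once (u = w, dv = exp(3*w) dw).
An antiderivative is F(w) = (3*w - 1)*exp(3*w)/9.
Then F(1) - F(0) = (2*exp(3)/9) - (-1/9) = 1/9 + 2*exp(3)/9.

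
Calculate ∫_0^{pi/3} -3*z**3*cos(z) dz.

Integrate by parts 3 times (u = z^3, dv = -3*cos(z) dz).
An antiderivative is F(z) = -3*z**3*sin(z) - 9*z**2*cos(z) + 18*z*sin(z) + 18*cos(z).
Then F(pi/3) - F(0) = (-pi**2/2 - sqrt(3)*pi**3/18 + 9 + 3*sqrt(3)*pi) - (18) = -9 - pi**2/2 - sqrt(3)*pi**3/18 + 3*sqrt(3)*pi.

-9 - pi**2/2 - sqrt(3)*pi**3/18 + 3*sqrt(3)*pi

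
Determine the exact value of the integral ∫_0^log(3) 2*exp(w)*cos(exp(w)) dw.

-2*sin(1) + 2*sin(3)

Let u = exp(w), so du = exp(w) dw. When w = 0, u = 1; when w = log(3), u = 3.
The integral becomes 2·∫ cos(u) du from 1 to 3, with antiderivative 2*sin(u).
Back in w: F(w) = 2*sin(exp(w)).
Then F(log(3)) - F(0) = (2*sin(3)) - (2*sin(1)) = -2*sin(1) + 2*sin(3).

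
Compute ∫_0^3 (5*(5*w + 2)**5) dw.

Let u = 5*w + 2, so du = 5 dw. When w = 0, u = 2; when w = 3, u = 17.
The integral becomes ∫ u**5 du from 2 to 17, with antiderivative u**6/6.
Back in w: F(w) = (5*w + 2)**6/6.
Then F(3) - F(0) = (24137569/6) - (32/3) = 8045835/2.

8045835/2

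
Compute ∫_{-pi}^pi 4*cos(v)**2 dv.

Use the identity cos^2(v) = (1 + cos(2*v))/2.
An antiderivative is F(v) = 2*v + sin(2*v).
Then F(pi) - F(-pi) = (2*pi) - (-2*pi) = 4*pi.

4*pi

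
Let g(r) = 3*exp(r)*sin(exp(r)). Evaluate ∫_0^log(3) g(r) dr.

Let u = exp(r), so du = exp(r) dr. When r = 0, u = 1; when r = log(3), u = 3.
The integral becomes 3·∫ sin(u) du from 1 to 3, with antiderivative -3*cos(u).
Back in r: F(r) = -3*cos(exp(r)).
Then F(log(3)) - F(0) = (-3*cos(3)) - (-3*cos(1)) = 3*cos(1) - 3*cos(3).

3*cos(1) - 3*cos(3)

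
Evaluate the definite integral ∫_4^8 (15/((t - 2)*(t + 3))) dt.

Factor the denominator: t**2 + t - 6 = (t + 3)(t - 2).
Partial fractions: 15/((t - 2)*(t + 3)) = -3/(t + 3) + 3/(t - 2).
An antiderivative is F(t) = 3*log(t - 2) - 3*log(t + 3).
Then F(8) - F(4) = (-3*log(11) + 3*log(2) + 3*log(3)) - (-3*log(7) + 3*log(2)) = -3*log(11) + 3*log(3) + 3*log(7).

-3*log(11) + 3*log(3) + 3*log(7)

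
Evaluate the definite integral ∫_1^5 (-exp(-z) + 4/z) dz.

An antiderivative is F(z) = 4*log(z) + exp(-z).
Then F(5) - F(1) = (exp(-5) + 4*log(5)) - (exp(-1)) = -exp(-1) + exp(-5) + 4*log(5).

-exp(-1) + exp(-5) + 4*log(5)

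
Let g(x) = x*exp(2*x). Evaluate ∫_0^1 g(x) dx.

1/4 + exp(2)/4

Integrate by parts once (u = x, dv = exp(2*x) dx).
An antiderivative is F(x) = (2*x - 1)*exp(2*x)/4.
Then F(1) - F(0) = (exp(2)/4) - (-1/4) = 1/4 + exp(2)/4.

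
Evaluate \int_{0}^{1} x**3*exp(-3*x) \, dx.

2/27 - 26*exp(-3)/27

Integrate by parts 3 times (u = x^3, dv = exp(-3*x) dx).
An antiderivative is F(x) = (-9*x**3 - 9*x**2 - 6*x - 2)*exp(-3*x)/27.
Then F(1) - F(0) = (-26*exp(-3)/27) - (-2/27) = 2/27 - 26*exp(-3)/27.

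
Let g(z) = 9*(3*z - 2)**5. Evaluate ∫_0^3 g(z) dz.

117585/2

Let u = 3*z - 2, so du = 3 dz. When z = 0, u = -2; when z = 3, u = 7.
The integral becomes 3·∫ u**5 du from -2 to 7, with antiderivative u**6/2.
Back in z: F(z) = (3*z - 2)**6/2.
Then F(3) - F(0) = (117649/2) - (32) = 117585/2.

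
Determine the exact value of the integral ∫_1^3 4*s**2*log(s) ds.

-104/9 + 36*log(3)

Integrate by parts once (u = ln s, dv = 4*s**2 ds).
An antiderivative is F(s) = 4*s**3*(3*log(s) - 1)/9.
Then F(3) - F(1) = (-12 + 36*log(3)) - (-4/9) = -104/9 + 36*log(3).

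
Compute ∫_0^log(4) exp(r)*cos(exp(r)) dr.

Let u = exp(r), so du = exp(r) dr. When r = 0, u = 1; when r = log(4), u = 4.
The integral becomes ∫ cos(u) du from 1 to 4, with antiderivative sin(u).
Back in r: F(r) = sin(exp(r)).
Then F(log(4)) - F(0) = (sin(4)) - (sin(1)) = -sin(1) + sin(4).

-sin(1) + sin(4)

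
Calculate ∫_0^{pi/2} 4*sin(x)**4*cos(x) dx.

4/5

Let u = sin(x), so du = cos(x) dx. When x = 0, u = 0; when x = pi/2, u = 1.
The integral becomes 4·∫ u**4 du from 0 to 1, with antiderivative 4*u**5/5.
Back in x: F(x) = 4*sin(x)**5/5.
Then F(pi/2) - F(0) = (4/5) - (0) = 4/5.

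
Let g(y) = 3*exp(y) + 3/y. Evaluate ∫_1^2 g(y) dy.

An antiderivative is F(y) = 3*exp(y) + 3*log(y).
Then F(2) - F(1) = (3*log(2) + 3*exp(2)) - (3*exp(1)) = -3*exp(1) + 3*log(2) + 3*exp(2).

-3*exp(1) + 3*log(2) + 3*exp(2)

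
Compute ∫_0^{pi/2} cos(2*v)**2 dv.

Use the identity cos^2(2*v) = (1 + cos(4*v))/2.
An antiderivative is F(v) = v/2 + sin(4*v)/8.
Then F(pi/2) - F(0) = (pi/4) - (0) = pi/4.

pi/4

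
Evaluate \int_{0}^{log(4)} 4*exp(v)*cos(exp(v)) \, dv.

Let u = exp(v), so du = exp(v) dv. When v = 0, u = 1; when v = log(4), u = 4.
The integral becomes 4·∫ cos(u) du from 1 to 4, with antiderivative 4*sin(u).
Back in v: F(v) = 4*sin(exp(v)).
Then F(log(4)) - F(0) = (4*sin(4)) - (4*sin(1)) = -4*sin(1) + 4*sin(4).

-4*sin(1) + 4*sin(4)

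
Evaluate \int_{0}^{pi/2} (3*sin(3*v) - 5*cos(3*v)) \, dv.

8/3

An antiderivative is F(v) = -5*sin(3*v)/3 - cos(3*v).
Then F(pi/2) - F(0) = (5/3) - (-1) = 8/3.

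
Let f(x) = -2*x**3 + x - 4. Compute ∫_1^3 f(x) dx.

-44

By the power rule, an antiderivative is F(x) = -x**4/2 + x**2/2 - 4*x.
Then F(3) - F(1) = (-48) - (-4) = -44.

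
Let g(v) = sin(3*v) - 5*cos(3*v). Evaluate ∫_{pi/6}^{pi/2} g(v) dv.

An antiderivative is F(v) = -5*sin(3*v)/3 - cos(3*v)/3.
Then F(pi/2) - F(pi/6) = (5/3) - (-5/3) = 10/3.

10/3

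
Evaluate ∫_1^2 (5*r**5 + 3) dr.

By the power rule, an antiderivative is F(r) = 5*r**6/6 + 3*r.
Then F(2) - F(1) = (178/3) - (23/6) = 111/2.

111/2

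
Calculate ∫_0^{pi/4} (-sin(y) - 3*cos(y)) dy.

-sqrt(2) - 1

An antiderivative is F(y) = -3*sin(y) + cos(y).
Then F(pi/4) - F(0) = (-sqrt(2)) - (1) = -sqrt(2) - 1.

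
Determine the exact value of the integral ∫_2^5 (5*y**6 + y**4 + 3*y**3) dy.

7950249/140

By the power rule, an antiderivative is F(y) = 5*y**7/7 + y**5/5 + 3*y**4/4.
Then F(5) - F(2) = (1593125/28) - (3844/35) = 7950249/140.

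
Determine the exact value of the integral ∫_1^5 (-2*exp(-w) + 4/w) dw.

-2*exp(-1) + 2*exp(-5) + 4*log(5)

An antiderivative is F(w) = 4*log(w) + 2*exp(-w).
Then F(5) - F(1) = (2*exp(-5) + 4*log(5)) - (2*exp(-1)) = -2*exp(-1) + 2*exp(-5) + 4*log(5).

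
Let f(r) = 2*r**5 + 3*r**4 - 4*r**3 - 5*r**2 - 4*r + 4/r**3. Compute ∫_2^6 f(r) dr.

By the power rule, an antiderivative is F(r) = r**6/3 + 3*r**5/5 - r**4 - 5*r**3/3 - 2*r**2 - 2/r**2.
Then F(6) - F(2) = (1664059/90) - (27/10) = 831908/45.

831908/45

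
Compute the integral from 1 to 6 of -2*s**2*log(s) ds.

Integrate by parts once (u = ln s, dv = -2*s**2 ds).
An antiderivative is F(s) = -2*s**3*(3*log(s) - 1)/9.
Then F(6) - F(1) = (-144*log(3) - 144*log(2) + 48) - (2/9) = -144*log(3) - 144*log(2) + 430/9.

-144*log(3) - 144*log(2) + 430/9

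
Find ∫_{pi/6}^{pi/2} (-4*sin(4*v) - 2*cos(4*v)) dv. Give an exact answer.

An antiderivative is F(v) = -sin(4*v)/2 + cos(4*v).
Then F(pi/2) - F(pi/6) = (1) - (-1/2 - sqrt(3)/4) = sqrt(3)/4 + 3/2.

sqrt(3)/4 + 3/2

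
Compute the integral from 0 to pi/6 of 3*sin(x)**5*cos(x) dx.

1/128

Let u = sin(x), so du = cos(x) dx. When x = 0, u = 0; when x = pi/6, u = 1/2.
The integral becomes 3·∫ u**5 du from 0 to 1/2, with antiderivative u**6/2.
Back in x: F(x) = sin(x)**6/2.
Then F(pi/6) - F(0) = (1/128) - (0) = 1/128.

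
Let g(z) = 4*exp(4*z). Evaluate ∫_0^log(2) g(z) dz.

15

Let u = exp(z), so du = exp(z) dz. When z = 0, u = 1; when z = log(2), u = 2.
The integral becomes 4·∫ u**3 du from 1 to 2, with antiderivative u**4.
Back in z: F(z) = exp(4*z).
Then F(log(2)) - F(0) = (16) - (1) = 15.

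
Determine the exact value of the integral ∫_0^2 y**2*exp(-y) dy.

Integrate by parts twice (u = y^2, dv = exp(-y) dy).
An antiderivative is F(y) = (-y**2 - 2*y - 2)*exp(-y).
Then F(2) - F(0) = (-10*exp(-2)) - (-2) = 2 - 10*exp(-2).

2 - 10*exp(-2)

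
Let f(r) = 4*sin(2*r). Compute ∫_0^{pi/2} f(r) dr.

4

An antiderivative is F(r) = -2*cos(2*r).
Then F(pi/2) - F(0) = (2) - (-2) = 4.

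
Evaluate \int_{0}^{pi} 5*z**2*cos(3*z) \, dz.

-10*pi/9

Integrate by parts twice (u = z^2, dv = 5*cos(3*z) dz).
An antiderivative is F(z) = 5*z**2*sin(3*z)/3 + 10*z*cos(3*z)/9 - 10*sin(3*z)/27.
Then F(pi) - F(0) = (-10*pi/9) - (0) = -10*pi/9.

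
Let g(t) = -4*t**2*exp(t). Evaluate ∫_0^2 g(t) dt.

8 - 8*exp(2)

Integrate by parts twice (u = t^2, dv = -4*exp(t) dt).
An antiderivative is F(t) = (-4*t**2 + 8*t - 8)*exp(t).
Then F(2) - F(0) = (-8*exp(2)) - (-8) = 8 - 8*exp(2).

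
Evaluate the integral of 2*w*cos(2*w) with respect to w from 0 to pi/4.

Integrate by parts once (u = w, dv = 2*cos(2*w) dw).
An antiderivative is F(w) = w*sin(2*w) + cos(2*w)/2.
Then F(pi/4) - F(0) = (pi/4) - (1/2) = -1/2 + pi/4.

-1/2 + pi/4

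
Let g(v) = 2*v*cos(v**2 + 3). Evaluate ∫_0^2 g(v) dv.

-sin(3) + sin(7)

Let u = v**2 + 3, so du = 2*v dv. When v = 0, u = 3; when v = 2, u = 7.
The integral becomes ∫ cos(u) du from 3 to 7, with antiderivative sin(u).
Back in v: F(v) = sin(v**2 + 3).
Then F(2) - F(0) = (sin(7)) - (sin(3)) = -sin(3) + sin(7).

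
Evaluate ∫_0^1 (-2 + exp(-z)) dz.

-1 - exp(-1)

An antiderivative is F(z) = -2*z - exp(-z).
Then F(1) - F(0) = (-2 - exp(-1)) - (-1) = -1 - exp(-1).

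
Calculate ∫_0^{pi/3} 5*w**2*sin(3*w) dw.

-20/27 + 5*pi**2/27

Integrate by parts twice (u = w^2, dv = 5*sin(3*w) dw).
An antiderivative is F(w) = -5*w**2*cos(3*w)/3 + 10*w*sin(3*w)/9 + 10*cos(3*w)/27.
Then F(pi/3) - F(0) = (-10/27 + 5*pi**2/27) - (10/27) = -20/27 + 5*pi**2/27.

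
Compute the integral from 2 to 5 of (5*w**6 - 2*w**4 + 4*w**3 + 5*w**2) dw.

By the power rule, an antiderivative is F(w) = 5*w**7/7 - 2*w**5/5 + w**4 + 5*w**3/3.
Then F(5) - F(2) = (1163125/21) - (11336/105) = 1934763/35.

1934763/35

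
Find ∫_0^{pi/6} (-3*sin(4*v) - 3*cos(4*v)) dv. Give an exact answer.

An antiderivative is F(v) = -3*sin(4*v)/4 + 3*cos(4*v)/4.
Then F(pi/6) - F(0) = (-3*sqrt(3)/8 - 3/8) - (3/4) = -9/8 - 3*sqrt(3)/8.

-9/8 - 3*sqrt(3)/8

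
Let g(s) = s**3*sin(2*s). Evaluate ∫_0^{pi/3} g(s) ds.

Integrate by parts 3 times (u = s^3, dv = sin(2*s) ds).
An antiderivative is F(s) = -s**3*cos(2*s)/2 + 3*s**2*sin(2*s)/4 + 3*s*cos(2*s)/4 - 3*sin(2*s)/8.
Then F(pi/3) - F(0) = (-pi/8 - 3*sqrt(3)/16 + pi**3/108 + sqrt(3)*pi**2/24) - (0) = -pi/8 - 3*sqrt(3)/16 + pi**3/108 + sqrt(3)*pi**2/24.

-pi/8 - 3*sqrt(3)/16 + pi**3/108 + sqrt(3)*pi**2/24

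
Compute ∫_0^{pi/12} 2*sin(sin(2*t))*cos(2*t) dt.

1 - cos(1/2)

Let u = sin(2*t), so du = 2*cos(2*t) dt. When t = 0, u = 0; when t = pi/12, u = 1/2.
The integral becomes ∫ sin(u) du from 0 to 1/2, with antiderivative -cos(u).
Back in t: F(t) = -cos(sin(2*t)).
Then F(pi/12) - F(0) = (-cos(1/2)) - (-1) = 1 - cos(1/2).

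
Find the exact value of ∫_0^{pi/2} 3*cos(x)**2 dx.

Use the identity cos^2(x) = (1 + cos(2*x))/2.
An antiderivative is F(x) = 3*x/2 + 3*sin(2*x)/4.
Then F(pi/2) - F(0) = (3*pi/4) - (0) = 3*pi/4.

3*pi/4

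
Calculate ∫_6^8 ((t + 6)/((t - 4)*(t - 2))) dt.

-4*log(3) + 9*log(2)

Factor the denominator: t**2 - 6*t + 8 = (t - 2)(t - 4).
Partial fractions: (t + 6)/((t - 4)*(t - 2)) = -4/(t - 2) + 5/(t - 4).
An antiderivative is F(t) = 5*log(t - 4) - 4*log(t - 2).
Then F(8) - F(6) = (log(64/81)) - (-log(8)) = -4*log(3) + 9*log(2).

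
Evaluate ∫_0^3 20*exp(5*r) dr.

Let u = 5*r, so du = 5 dr. When r = 0, u = 0; when r = 3, u = 15.
The integral becomes 4·∫ exp(u) du from 0 to 15, with antiderivative 4*exp(u).
Back in r: F(r) = 4*exp(5*r).
Then F(3) - F(0) = (4*exp(15)) - (4) = -4 + 4*exp(15).

-4 + 4*exp(15)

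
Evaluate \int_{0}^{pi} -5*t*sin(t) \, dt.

-5*pi

Integrate by parts once (u = t, dv = -5*sin(t) dt).
An antiderivative is F(t) = 5*t*cos(t) - 5*sin(t).
Then F(pi) - F(0) = (-5*pi) - (0) = -5*pi.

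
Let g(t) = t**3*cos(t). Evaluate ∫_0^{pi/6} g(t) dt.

-3*sqrt(3) - pi/2 + pi**3/432 + sqrt(3)*pi**2/24 + 6

Integrate by parts 3 times (u = t^3, dv = cos(t) dt).
An antiderivative is F(t) = t**3*sin(t) + 3*t**2*cos(t) - 6*t*sin(t) - 6*cos(t).
Then F(pi/6) - F(0) = (-3*sqrt(3) - pi/2 + pi**3/432 + sqrt(3)*pi**2/24) - (-6) = -3*sqrt(3) - pi/2 + pi**3/432 + sqrt(3)*pi**2/24 + 6.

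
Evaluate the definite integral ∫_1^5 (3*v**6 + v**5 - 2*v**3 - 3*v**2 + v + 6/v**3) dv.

By the power rule, an antiderivative is F(v) = 3*v**7/7 + v**6/6 - v**4/2 - v**3 + v**2/2 - 3/v**2.
Then F(5) - F(1) = (37444249/1050) - (-143/42) = 6241304/175.

6241304/175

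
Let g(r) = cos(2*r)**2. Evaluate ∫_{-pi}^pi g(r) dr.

Use the identity cos^2(2*r) = (1 + cos(4*r))/2.
An antiderivative is F(r) = r/2 + sin(4*r)/8.
Then F(pi) - F(-pi) = (pi/2) - (-pi/2) = pi.

pi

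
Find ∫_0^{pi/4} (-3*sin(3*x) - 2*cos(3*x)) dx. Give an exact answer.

-5*sqrt(2)/6 - 1

An antiderivative is F(x) = -2*sin(3*x)/3 + cos(3*x).
Then F(pi/4) - F(0) = (-5*sqrt(2)/6) - (1) = -5*sqrt(2)/6 - 1.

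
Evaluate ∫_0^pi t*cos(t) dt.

Integrate by parts once (u = t, dv = cos(t) dt).
An antiderivative is F(t) = t*sin(t) + cos(t).
Then F(pi) - F(0) = (-1) - (1) = -2.

-2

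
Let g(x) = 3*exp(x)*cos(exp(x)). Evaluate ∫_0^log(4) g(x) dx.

Let u = exp(x), so du = exp(x) dx. When x = 0, u = 1; when x = log(4), u = 4.
The integral becomes 3·∫ cos(u) du from 1 to 4, with antiderivative 3*sin(u).
Back in x: F(x) = 3*sin(exp(x)).
Then F(log(4)) - F(0) = (3*sin(4)) - (3*sin(1)) = -3*sin(1) + 3*sin(4).

-3*sin(1) + 3*sin(4)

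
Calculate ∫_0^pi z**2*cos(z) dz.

Integrate by parts twice (u = z^2, dv = cos(z) dz).
An antiderivative is F(z) = z**2*sin(z) + 2*z*cos(z) - 2*sin(z).
Then F(pi) - F(0) = (-2*pi) - (0) = -2*pi.

-2*pi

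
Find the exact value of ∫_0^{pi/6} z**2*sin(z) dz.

Integrate by parts twice (u = z^2, dv = sin(z) dz).
An antiderivative is F(z) = -z**2*cos(z) + 2*z*sin(z) + 2*cos(z).
Then F(pi/6) - F(0) = (-sqrt(3)*pi**2/72 + pi/6 + sqrt(3)) - (2) = -2 - sqrt(3)*pi**2/72 + pi/6 + sqrt(3).

-2 - sqrt(3)*pi**2/72 + pi/6 + sqrt(3)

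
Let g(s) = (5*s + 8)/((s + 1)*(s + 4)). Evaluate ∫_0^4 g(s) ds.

log(80)

Factor the denominator: s**2 + 5*s + 4 = (s + 4)(s + 1).
Partial fractions: (5*s + 8)/((s + 1)*(s + 4)) = 4/(s + 4) + 1/(s + 1).
An antiderivative is F(s) = log(s + 1) + 4*log(s + 4).
Then F(4) - F(0) = (log(5) + 12*log(2)) - (8*log(2)) = log(80).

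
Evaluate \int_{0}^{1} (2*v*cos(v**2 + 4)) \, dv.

Let u = v**2 + 4, so du = 2*v dv. When v = 0, u = 4; when v = 1, u = 5.
The integral becomes ∫ cos(u) du from 4 to 5, with antiderivative sin(u).
Back in v: F(v) = sin(v**2 + 4).
Then F(1) - F(0) = (sin(5)) - (sin(4)) = sin(5) - sin(4).

sin(5) - sin(4)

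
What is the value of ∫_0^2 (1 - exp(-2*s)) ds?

An antiderivative is F(s) = s + exp(-2*s)/2.
Then F(2) - F(0) = (exp(-4)/2 + 2) - (1/2) = exp(-4)/2 + 3/2.

exp(-4)/2 + 3/2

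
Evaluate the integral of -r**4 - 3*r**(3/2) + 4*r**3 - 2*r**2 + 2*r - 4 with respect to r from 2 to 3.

By the power rule, an antiderivative is F(r) = -6*r**(5/2)/5 - r**5/5 + r**4 - 2*r**3/3 + r**2 - 4*r.
Then F(3) - F(2) = (57/5 - 54*sqrt(3)/5) - (4/15 - 24*sqrt(2)/5) = -54*sqrt(3)/5 + 24*sqrt(2)/5 + 167/15.

-54*sqrt(3)/5 + 24*sqrt(2)/5 + 167/15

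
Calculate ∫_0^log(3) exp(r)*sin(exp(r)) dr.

Let u = exp(r), so du = exp(r) dr. When r = 0, u = 1; when r = log(3), u = 3.
The integral becomes ∫ sin(u) du from 1 to 3, with antiderivative -cos(u).
Back in r: F(r) = -cos(exp(r)).
Then F(log(3)) - F(0) = (-cos(3)) - (-cos(1)) = cos(1) - cos(3).

cos(1) - cos(3)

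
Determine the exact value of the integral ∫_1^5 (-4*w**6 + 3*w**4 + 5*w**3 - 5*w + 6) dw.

-1470836/35

By the power rule, an antiderivative is F(w) = -4*w**7/7 + 3*w**5/5 + 5*w**4/4 - 5*w**2/2 + 6*w.
Then F(5) - F(1) = (-1176535/28) - (669/140) = -1470836/35.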